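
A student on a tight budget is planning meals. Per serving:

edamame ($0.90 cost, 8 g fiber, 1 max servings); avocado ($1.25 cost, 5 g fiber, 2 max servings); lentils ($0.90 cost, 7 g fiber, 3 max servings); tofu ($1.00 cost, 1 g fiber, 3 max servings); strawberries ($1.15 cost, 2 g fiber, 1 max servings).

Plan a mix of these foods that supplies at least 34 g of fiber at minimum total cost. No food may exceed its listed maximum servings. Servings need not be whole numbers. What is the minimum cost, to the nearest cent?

$4.85

Cost per g of fiber: edamame $0.1125, lentils $0.1286, avocado $0.2500, strawberries $0.5750, tofu $1.0000.
Take 1 serving of edamame: +8.0 g fiber for $0.90 (total $0.90, still need 26.0 g).
Take 3 servings of lentils: +21.0 g fiber for $2.70 (total $3.60, still need 5.0 g).
Take 1 serving of avocado: +5.0 g fiber for $1.25 (total $4.85, still need 0.0 g).
Filling from the cheapest source first is optimal under one linear minimum: $4.85.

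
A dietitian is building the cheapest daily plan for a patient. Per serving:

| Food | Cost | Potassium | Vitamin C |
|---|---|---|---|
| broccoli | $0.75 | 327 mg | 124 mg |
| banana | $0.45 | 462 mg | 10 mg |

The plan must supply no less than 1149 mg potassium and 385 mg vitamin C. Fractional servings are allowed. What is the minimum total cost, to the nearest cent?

$2.45

Check every corner: each single food scaled to meet both minima, and each pair solved so both constraints bind.
broccoli only: max(1149/327, 385/124) = 3.514 servings → $2.64.
banana only: max(1149/462, 385/10) = 38.5 servings → $17.32.
broccoli + banana with both tight: 3.08 servings and 0.307 servings → $2.45.
So the least-cost plan costs $2.45.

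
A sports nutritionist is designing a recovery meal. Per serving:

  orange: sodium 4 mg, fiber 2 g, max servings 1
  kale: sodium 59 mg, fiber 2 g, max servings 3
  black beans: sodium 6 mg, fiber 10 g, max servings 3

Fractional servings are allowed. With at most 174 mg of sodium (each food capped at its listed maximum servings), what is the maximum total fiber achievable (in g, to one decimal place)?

Fiber per mg sodium: black beans 1.667, orange 0.5, kale 0.0339.
Take 3 servings of black beans: uses 18 mg sodium, +30.0 g fiber (running total 30.0 g).
Take 1 serving of orange: uses 4 mg sodium, +2.0 g fiber (running total 32.0 g).
Take 2.576 servings of kale: uses 152 mg sodium, +5.2 g fiber (running total 37.2 g).
Filling greedily by fiber-per-mg sodium is optimal for one linear limit, giving 37.2 g.

37.2 g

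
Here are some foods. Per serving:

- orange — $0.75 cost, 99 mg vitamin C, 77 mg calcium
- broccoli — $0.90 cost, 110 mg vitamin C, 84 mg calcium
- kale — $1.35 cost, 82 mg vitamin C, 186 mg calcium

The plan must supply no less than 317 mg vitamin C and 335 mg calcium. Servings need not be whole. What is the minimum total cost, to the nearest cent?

$2.93

Minimising a linear cost over {vitamin C ≥ 317, calcium ≥ 335, servings ≥ 0} — the optimum is at a vertex, using one or two foods.
orange only: max(317/99, 335/77) = 4.351 servings → $3.26.
broccoli only: max(317/110, 335/84) = 3.988 servings → $3.59.
kale only: max(317/82, 335/186) = 3.866 servings → $5.22.
orange + broccoli: intersection lies outside the first quadrant.
orange + kale with both tight: 2.603 servings and 0.7236 servings → $2.93.
broccoli + kale with both tight: 2.32 servings and 0.7532 servings → $3.11.
Cheapest feasible corner: $2.93.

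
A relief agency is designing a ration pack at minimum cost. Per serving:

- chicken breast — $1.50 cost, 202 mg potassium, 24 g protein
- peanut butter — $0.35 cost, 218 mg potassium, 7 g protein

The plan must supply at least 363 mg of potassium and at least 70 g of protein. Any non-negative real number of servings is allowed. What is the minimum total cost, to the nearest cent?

$3.50

The cheapest plan sits at a corner of the feasible region — with two constraints it uses at most two foods.
chicken breast only: max(363/202, 70/24) = 2.917 servings → $4.38.
peanut butter only: max(363/218, 70/7) = 10 servings → $3.50.
chicken breast + peanut butter: the both-tight solution has a negative serving — not a feasible corner.
Cheapest feasible corner: $3.50.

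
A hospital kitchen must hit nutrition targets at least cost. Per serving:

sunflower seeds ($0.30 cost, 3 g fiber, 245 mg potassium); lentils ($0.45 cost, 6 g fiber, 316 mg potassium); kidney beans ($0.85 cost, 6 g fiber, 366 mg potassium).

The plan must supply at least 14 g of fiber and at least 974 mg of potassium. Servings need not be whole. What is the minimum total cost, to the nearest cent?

This is a tiny linear program; its minimum lies at a vertex of the feasible set. List the vertices and price them.
sunflower seeds only: max(14/3, 974/245) = 4.667 servings → $1.40.
lentils only: max(14/6, 974/316) = 3.082 servings → $1.39.
kidney beans only: max(14/6, 974/366) = 2.661 servings → $2.26.
sunflower seeds + lentils with both tight: 2.72 servings and 0.9732 servings → $1.25.
sunflower seeds + kidney beans with both tight: 1.935 servings and 1.366 servings → $1.74.
lentils + kidney beans: intersection lies outside the first quadrant.
The minimum over all feasible corners is $1.25.

$1.25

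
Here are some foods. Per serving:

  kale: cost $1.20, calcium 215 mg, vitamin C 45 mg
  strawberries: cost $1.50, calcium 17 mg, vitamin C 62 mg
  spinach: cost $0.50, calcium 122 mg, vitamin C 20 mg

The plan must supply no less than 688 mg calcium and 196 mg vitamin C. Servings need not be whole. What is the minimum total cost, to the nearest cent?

Compare the cost at each extreme point of the feasible region.
kale only: max(688/215, 196/45) = 4.356 servings → $5.23.
strawberries only: max(688/17, 196/62) = 40.47 servings → $60.71.
spinach only: max(688/122, 196/20) = 9.8 servings → $4.90.
kale + strawberries with both tight: 3.13 servings and 0.8898 servings → $5.09.
kale + spinach: the both-tight solution has a negative serving — not a feasible corner.
strawberries + spinach with both tight: 1.405 servings and 5.444 servings → $4.83.
Cheapest feasible corner: $4.83.

$4.83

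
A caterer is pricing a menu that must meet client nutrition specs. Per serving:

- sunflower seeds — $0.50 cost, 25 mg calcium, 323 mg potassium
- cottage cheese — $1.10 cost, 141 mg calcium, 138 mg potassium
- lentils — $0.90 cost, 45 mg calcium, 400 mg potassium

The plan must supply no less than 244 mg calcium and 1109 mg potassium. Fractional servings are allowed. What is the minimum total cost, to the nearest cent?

$2.79

sunflower seeds only: max(244/25, 1109/323) = 9.76 servings → $4.88.
cottage cheese only: max(244/141, 1109/138) = 8.036 servings → $8.84.
lentils only: max(244/45, 1109/400) = 5.422 servings → $4.88.
sunflower seeds + cottage cheese with both tight: 2.915 servings and 1.214 servings → $2.79.
sunflower seeds + lentils: the both-tight solution has a negative serving — not a feasible corner.
cottage cheese + lentils with both tight: 0.9503 servings and 2.445 servings → $3.25.
So the least-cost plan costs $2.79.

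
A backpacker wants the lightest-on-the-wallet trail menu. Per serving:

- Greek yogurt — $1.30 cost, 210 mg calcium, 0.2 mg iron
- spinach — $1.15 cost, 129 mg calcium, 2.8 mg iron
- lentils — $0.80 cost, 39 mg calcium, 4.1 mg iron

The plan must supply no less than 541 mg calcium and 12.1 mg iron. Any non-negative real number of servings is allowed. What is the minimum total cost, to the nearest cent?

An LP optimum is at a vertex; with two nutrient constraints at most two foods are used. Check each candidate.
Greek yogurt only: max(541/210, 12.1/0.2) = 60.5 servings → $78.65.
spinach only: max(541/129, 12.1/2.8) = 4.321 servings → $4.97.
lentils only: max(541/39, 12.1/4.1) = 13.87 servings → $11.10.
Greek yogurt + spinach: intersection lies outside the first quadrant.
Greek yogurt + lentils with both tight: 2.047 servings and 2.851 servings → $4.94.
spinach + lentils with both tight: 4.161 servings and 0.1098 servings → $4.87.
So the least-cost plan costs $4.87.

$4.87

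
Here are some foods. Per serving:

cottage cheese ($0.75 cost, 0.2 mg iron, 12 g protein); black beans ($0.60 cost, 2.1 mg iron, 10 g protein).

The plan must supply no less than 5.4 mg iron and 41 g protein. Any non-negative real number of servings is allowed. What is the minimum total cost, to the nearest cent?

$2.46

cottage cheese only: max(5.4/0.2, 41/12) = 27 servings → $20.25.
black beans only: max(5.4/2.1, 41/10) = 4.1 servings → $2.46.
cottage cheese + black beans with both tight: 1.384 servings and 2.44 servings → $2.50.
So the least-cost plan costs $2.46.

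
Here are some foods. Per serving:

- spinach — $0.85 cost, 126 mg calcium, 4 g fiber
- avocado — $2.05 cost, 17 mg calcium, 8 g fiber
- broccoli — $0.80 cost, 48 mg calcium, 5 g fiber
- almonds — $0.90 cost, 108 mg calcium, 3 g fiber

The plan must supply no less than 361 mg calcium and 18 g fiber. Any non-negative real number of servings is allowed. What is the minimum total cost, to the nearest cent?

$3.33

A basic optimal solution has at most two foods positive. Try each food alone and each pair with both targets met exactly.
spinach only: max(361/126, 18/4) = 4.5 servings → $3.83.
avocado only: max(361/17, 18/8) = 21.24 servings → $43.53.
broccoli only: max(361/48, 18/5) = 7.521 servings → $6.02.
almonds only: max(361/108, 18/3) = 6 servings → $5.40.
spinach + avocado with both tight: 2.747 servings and 0.8766 servings → $4.13.
spinach + broccoli with both tight: 2.148 servings and 1.881 servings → $3.33.
spinach + almonds with both targets exact would need a negative amount; discard.
avocado + broccoli: intersection lies outside the first quadrant.
avocado + almonds with both tight: 1.059 servings and 3.176 servings → $5.03.
broccoli + almonds with both tight: 2.174 servings and 2.376 servings → $3.88.
So the least-cost plan costs $3.33.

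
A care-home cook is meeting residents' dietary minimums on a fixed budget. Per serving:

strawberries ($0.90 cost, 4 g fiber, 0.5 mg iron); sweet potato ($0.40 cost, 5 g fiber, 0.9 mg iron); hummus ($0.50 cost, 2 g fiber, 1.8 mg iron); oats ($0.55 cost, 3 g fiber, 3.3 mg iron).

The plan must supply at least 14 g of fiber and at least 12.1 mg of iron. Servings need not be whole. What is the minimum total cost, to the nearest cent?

Compare the cost at each extreme point of the feasible region.
strawberries only: max(14/4, 12.1/0.5) = 24.2 servings → $21.78.
sweet potato only: max(14/5, 12.1/0.9) = 13.44 servings → $5.38.
hummus only: max(14/2, 12.1/1.8) = 7 servings → $3.50.
oats only: max(14/3, 12.1/3.3) = 4.667 servings → $2.57.
strawberries + sweet potato: the both-tight solution has a negative serving — not a feasible corner.
strawberries + hummus with both tight: 0.1613 servings and 6.677 servings → $3.48.
strawberries + oats with both tight: 0.8462 servings and 3.538 servings → $2.71.
sweet potato + hummus with both tight: 0.1389 servings and 6.653 servings → $3.38.
sweet potato + oats with both tight: 0.7174 servings and 3.471 servings → $2.20.
hummus + oats: intersection lies outside the first quadrant.
The minimum over all feasible corners is $2.20.

$2.20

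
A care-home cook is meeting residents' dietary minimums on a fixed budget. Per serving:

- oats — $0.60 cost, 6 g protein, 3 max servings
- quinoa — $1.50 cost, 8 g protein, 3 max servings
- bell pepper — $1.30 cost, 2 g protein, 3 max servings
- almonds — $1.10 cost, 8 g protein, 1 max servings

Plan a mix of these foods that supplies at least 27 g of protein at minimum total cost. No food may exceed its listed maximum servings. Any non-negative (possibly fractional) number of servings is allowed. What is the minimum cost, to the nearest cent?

Cost per g of protein: oats $0.1000, almonds $0.1375, quinoa $0.1875, bell pepper $0.6500.
Take 3 servings of oats: +18.0 g protein for $1.80 (total $1.80, still need 9.0 g).
Take 1 serving of almonds: +8.0 g protein for $1.10 (total $2.90, still need 1.0 g).
Take 0.125 servings of quinoa: +1.0 g protein for $0.19 (total $3.09, still need 0.0 g).
Greedy by cheapest-per-g is optimal for a single linear constraint, so the minimum cost is $3.09.

$3.09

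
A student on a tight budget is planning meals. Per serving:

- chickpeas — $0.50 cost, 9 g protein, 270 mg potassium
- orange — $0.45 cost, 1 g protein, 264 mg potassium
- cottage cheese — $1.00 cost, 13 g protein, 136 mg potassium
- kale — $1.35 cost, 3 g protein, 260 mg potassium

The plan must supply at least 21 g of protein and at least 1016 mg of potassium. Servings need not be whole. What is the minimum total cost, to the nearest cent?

Compare the cost at each extreme point of the feasible region.
chickpeas only: max(21/9, 1016/270) = 3.763 servings → $1.88.
orange only: max(21/1, 1016/264) = 21 servings → $9.45.
cottage cheese only: max(21/13, 1016/136) = 7.471 servings → $7.47.
kale only: max(21/3, 1016/260) = 7 servings → $9.45.
chickpeas + orange with both tight: 2.15 servings and 1.65 servings → $1.82.
chickpeas + cottage cheese: intersection lies outside the first quadrant.
chickpeas + kale with both tight: 1.576 servings and 2.271 servings → $3.85.
orange + cottage cheese with both tight: 3.141 servings and 1.374 servings → $2.79.
orange + kale: the both-tight solution has a negative serving — not a feasible corner.
cottage cheese + kale with both tight: 0.8116 servings and 3.483 servings → $5.51.
The minimum over all feasible corners is $1.82.

$1.82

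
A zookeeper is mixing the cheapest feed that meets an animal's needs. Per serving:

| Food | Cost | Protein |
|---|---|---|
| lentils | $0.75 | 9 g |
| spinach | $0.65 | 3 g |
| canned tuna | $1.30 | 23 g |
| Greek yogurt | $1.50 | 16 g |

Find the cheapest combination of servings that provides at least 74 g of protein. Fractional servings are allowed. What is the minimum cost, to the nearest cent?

$4.18

Cost per g of protein: canned tuna $0.0565, lentils $0.0833, Greek yogurt $0.0938, spinach $0.2167.
With no serving limits, use only canned tuna: 74 g / 23 g = 3.217 servings × $1.30 = $4.18.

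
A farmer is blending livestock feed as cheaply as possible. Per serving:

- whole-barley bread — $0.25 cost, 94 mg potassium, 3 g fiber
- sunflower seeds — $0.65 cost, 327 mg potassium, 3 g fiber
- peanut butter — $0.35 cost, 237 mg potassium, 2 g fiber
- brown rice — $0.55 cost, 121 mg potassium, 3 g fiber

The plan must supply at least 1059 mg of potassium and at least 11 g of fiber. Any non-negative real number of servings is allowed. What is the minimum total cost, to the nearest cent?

For a min-cost LP with two ≥-constraints, a basic feasible solution has at most two positive variables.
whole-barley bread only: max(1059/94, 11/3) = 11.27 servings → $2.82.
sunflower seeds only: max(1059/327, 11/3) = 3.667 servings → $2.38.
peanut butter only: max(1059/237, 11/2) = 5.5 servings → $1.93.
brown rice only: max(1059/121, 11/3) = 8.752 servings → $4.81.
whole-barley bread + sunflower seeds with both tight: 0.6009 servings and 3.066 servings → $2.14.
whole-barley bread + peanut butter with both tight: 0.935 servings and 4.098 servings → $1.67.
whole-barley bread + brown rice with both targets exact would need a negative amount; discard.
sunflower seeds + peanut butter with both targets exact would need a negative amount; discard.
sunflower seeds + brown rice with both tight: 2.987 servings and 0.6796 servings → $2.32.
peanut butter + brown rice with both tight: 3.936 servings and 1.043 servings → $1.95.
So the least-cost plan costs $1.67.

$1.67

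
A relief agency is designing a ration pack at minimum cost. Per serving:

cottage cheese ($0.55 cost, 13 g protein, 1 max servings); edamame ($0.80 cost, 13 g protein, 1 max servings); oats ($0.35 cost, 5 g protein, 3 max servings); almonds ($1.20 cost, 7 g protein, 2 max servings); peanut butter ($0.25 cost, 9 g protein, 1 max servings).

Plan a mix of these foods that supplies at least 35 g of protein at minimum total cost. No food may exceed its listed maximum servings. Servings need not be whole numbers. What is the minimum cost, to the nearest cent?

$1.60

Cost per g of protein: peanut butter $0.0278, cottage cheese $0.0423, edamame $0.0615, oats $0.0700, almonds $0.1714.
Take 1 serving of peanut butter: +9.0 g protein for $0.25 (total $0.25, still need 26.0 g).
Take 1 serving of cottage cheese: +13.0 g protein for $0.55 (total $0.80, still need 13.0 g).
Take 1 serving of edamame: +13.0 g protein for $0.80 (total $1.60, still need 0.0 g).
Greedy by cheapest-per-g is optimal for a single linear constraint, so the minimum cost is $1.60.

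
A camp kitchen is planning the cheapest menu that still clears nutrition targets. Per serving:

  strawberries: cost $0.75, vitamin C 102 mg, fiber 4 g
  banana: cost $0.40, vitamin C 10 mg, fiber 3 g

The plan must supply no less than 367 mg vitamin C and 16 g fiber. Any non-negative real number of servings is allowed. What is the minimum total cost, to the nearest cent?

$2.90

At the optimum either one food covers both requirements or two foods hit both targets exactly; no other combination can be cheaper.
strawberries only: max(367/102, 16/4) = 4 servings → $3.00.
banana only: max(367/10, 16/3) = 36.7 servings → $14.68.
strawberries + banana with both tight: 3.538 servings and 0.6165 servings → $2.90.
The minimum over all feasible corners is $2.90.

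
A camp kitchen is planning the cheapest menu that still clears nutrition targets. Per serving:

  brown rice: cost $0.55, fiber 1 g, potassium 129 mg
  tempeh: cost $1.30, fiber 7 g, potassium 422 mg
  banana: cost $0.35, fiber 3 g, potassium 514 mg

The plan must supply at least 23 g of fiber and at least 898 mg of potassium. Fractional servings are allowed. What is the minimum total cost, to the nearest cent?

brown rice only: max(23/1, 898/129) = 23 servings → $12.65.
tempeh only: max(23/7, 898/422) = 3.286 servings → $4.27.
banana only: max(23/3, 898/514) = 7.667 servings → $2.68.
brown rice + tempeh: the both-tight solution has a negative serving — not a feasible corner.
brown rice + banana: the both-tight solution has a negative serving — not a feasible corner.
tempeh + banana with both targets exact would need a negative amount; discard.
The minimum over all feasible corners is $2.68.

$2.68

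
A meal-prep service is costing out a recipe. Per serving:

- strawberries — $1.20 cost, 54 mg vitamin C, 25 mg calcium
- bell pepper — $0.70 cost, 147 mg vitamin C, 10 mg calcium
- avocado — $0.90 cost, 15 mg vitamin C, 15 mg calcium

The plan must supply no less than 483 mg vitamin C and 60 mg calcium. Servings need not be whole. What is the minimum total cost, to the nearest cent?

An LP optimum is at a vertex; with two nutrient constraints at most two foods are used. Check each candidate.
strawberries only: max(483/54, 60/25) = 8.944 servings → $10.73.
bell pepper only: max(483/147, 60/10) = 6 servings → $4.20.
avocado only: max(483/15, 60/15) = 32.2 servings → $28.98.
strawberries + bell pepper with both tight: 1.273 servings and 2.818 servings → $3.50.
strawberries + avocado with both targets exact would need a negative amount; discard.
bell pepper + avocado with both tight: 3.088 servings and 1.942 servings → $3.91.
So the least-cost plan costs $3.50.

$3.50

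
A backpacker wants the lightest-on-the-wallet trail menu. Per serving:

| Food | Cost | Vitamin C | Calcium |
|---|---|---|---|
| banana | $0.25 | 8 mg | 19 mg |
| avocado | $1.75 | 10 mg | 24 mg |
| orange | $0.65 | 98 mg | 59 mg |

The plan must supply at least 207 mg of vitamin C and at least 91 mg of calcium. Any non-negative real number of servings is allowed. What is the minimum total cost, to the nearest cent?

The cheapest plan sits at a corner of the feasible region — with two constraints it uses at most two foods.
banana only: max(207/8, 91/19) = 25.88 servings → $6.47.
avocado only: max(207/10, 91/24) = 20.7 servings → $36.23.
orange only: max(207/98, 91/59) = 2.112 servings → $1.37.
banana + avocado: the both-tight solution has a negative serving — not a feasible corner.
banana + orange: the both-tight solution has a negative serving — not a feasible corner.
avocado + orange with both targets exact would need a negative amount; discard.
The minimum over all feasible corners is $1.37.

$1.37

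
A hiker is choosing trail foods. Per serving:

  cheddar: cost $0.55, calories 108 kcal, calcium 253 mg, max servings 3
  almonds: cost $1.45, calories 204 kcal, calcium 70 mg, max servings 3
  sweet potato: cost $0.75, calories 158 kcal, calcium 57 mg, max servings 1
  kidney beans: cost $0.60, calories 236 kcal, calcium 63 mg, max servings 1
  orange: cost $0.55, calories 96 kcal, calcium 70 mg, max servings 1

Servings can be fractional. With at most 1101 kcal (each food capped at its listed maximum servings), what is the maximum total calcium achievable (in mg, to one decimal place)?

Calcium per kcal: cheddar 2.343, orange 0.7292, sweet potato 0.3608, almonds 0.3431, kidney beans 0.2669.
Take 3 servings of cheddar: uses 324 kcal, +759.0 mg calcium (running total 759.0 mg).
Take 1 serving of orange: uses 96 kcal, +70.0 mg calcium (running total 829.0 mg).
Take 1 serving of sweet potato: uses 158 kcal, +57.0 mg calcium (running total 886.0 mg).
Take 2.564 servings of almonds: uses 523 kcal, +179.5 mg calcium (running total 1065.5 mg).
Greedy by best ratio exhausts the calories allowance optimally: 1065.5 mg.

1065.5 mg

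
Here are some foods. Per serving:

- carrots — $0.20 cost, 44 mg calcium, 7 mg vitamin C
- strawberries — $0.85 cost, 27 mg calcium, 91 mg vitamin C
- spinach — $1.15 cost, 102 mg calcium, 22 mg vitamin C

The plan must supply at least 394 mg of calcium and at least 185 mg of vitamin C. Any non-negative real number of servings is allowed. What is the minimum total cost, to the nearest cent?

The cheapest plan sits at a corner of the feasible region — with two constraints it uses at most two foods.
carrots only: max(394/44, 185/7) = 26.43 servings → $5.29.
strawberries only: max(394/27, 185/91) = 14.59 servings → $12.40.
spinach only: max(394/102, 185/22) = 8.409 servings → $9.67.
carrots + strawberries with both tight: 8.089 servings and 1.411 servings → $2.82.
carrots + spinach: the both-tight solution has a negative serving — not a feasible corner.
strawberries + spinach with both tight: 1.174 servings and 3.552 servings → $5.08.
The minimum over all feasible corners is $2.82.

$2.82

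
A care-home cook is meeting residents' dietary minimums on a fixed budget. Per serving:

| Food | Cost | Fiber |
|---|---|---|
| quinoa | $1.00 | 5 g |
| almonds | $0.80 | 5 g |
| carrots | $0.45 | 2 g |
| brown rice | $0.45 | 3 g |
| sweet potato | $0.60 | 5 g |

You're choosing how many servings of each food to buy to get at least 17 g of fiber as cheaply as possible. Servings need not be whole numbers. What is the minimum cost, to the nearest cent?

Cost per g of fiber: sweet potato $0.1200, brown rice $0.1500, almonds $0.1600, quinoa $0.2000, carrots $0.2250.
With no serving limits, use only sweet potato: 17 g / 5 g = 3.4 servings × $0.60 = $2.04.

$2.04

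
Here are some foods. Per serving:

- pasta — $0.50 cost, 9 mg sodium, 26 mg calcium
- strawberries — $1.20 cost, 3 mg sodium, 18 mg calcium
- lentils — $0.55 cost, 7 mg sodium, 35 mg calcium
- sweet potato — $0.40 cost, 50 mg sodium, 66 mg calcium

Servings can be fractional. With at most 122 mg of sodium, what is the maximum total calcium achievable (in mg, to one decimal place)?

732.0 mg

Calcium per mg sodium: strawberries 6, lentils 5, pasta 2.889, sweet potato 1.32.
With no serving limits, spend the whole sodium allowance on strawberries: 122 mg / 3 mg × 18 mg = 732.0 mg.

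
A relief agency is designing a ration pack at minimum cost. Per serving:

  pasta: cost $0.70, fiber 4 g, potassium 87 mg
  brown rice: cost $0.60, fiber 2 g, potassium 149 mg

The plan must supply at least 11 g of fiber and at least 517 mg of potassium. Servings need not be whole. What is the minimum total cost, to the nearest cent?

pasta only: max(11/4, 517/87) = 5.943 servings → $4.16.
brown rice only: max(11/2, 517/149) = 5.5 servings → $3.30.
pasta + brown rice with both tight: 1.434 servings and 2.633 servings → $2.58.
Cheapest feasible corner: $2.58.

$2.58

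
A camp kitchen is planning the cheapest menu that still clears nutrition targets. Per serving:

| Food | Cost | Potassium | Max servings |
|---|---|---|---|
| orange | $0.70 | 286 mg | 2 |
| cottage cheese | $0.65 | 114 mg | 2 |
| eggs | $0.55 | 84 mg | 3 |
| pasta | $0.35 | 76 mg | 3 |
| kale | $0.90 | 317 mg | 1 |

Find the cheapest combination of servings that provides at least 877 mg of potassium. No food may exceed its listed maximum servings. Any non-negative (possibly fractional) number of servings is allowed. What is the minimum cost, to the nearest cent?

Cost per mg of potassium: orange $0.0024, kale $0.0028, pasta $0.0046, cottage cheese $0.0057, eggs $0.0065.
Take 2 servings of orange: +572.0 mg potassium for $1.40 (total $1.40, still need 305.0 mg).
Take 0.9621 servings of kale: +305.0 mg potassium for $0.87 (total $2.27, still need 0.0 mg).
Filling from the cheapest source first is optimal under one linear minimum: $2.27.

$2.27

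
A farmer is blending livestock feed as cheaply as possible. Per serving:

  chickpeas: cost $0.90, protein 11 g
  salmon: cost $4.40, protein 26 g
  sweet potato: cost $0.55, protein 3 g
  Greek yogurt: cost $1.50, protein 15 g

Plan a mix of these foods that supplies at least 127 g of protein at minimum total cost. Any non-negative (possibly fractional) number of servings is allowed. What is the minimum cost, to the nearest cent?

Cost per g of protein: chickpeas $0.0818, Greek yogurt $0.1000, salmon $0.1692, sweet potato $0.1833.
With no serving limits, use only chickpeas: 127 g / 11 g = 11.55 servings × $0.90 = $10.39.

$10.39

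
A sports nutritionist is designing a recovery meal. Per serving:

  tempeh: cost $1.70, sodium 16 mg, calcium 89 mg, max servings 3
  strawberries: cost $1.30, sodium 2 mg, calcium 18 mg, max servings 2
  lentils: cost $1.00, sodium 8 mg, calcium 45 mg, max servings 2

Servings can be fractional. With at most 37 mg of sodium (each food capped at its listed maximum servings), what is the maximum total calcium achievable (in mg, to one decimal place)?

Calcium per mg sodium: strawberries 9, lentils 5.625, tempeh 5.562.
Take 2 servings of strawberries: uses 4 mg sodium, +36.0 mg calcium (running total 36.0 mg).
Take 2 servings of lentils: uses 16 mg sodium, +90.0 mg calcium (running total 126.0 mg).
Take 1.062 servings of tempeh: uses 17 mg sodium, +94.6 mg calcium (running total 220.6 mg).
Greedy by best ratio exhausts the sodium allowance optimally: 220.6 mg.

220.6 mg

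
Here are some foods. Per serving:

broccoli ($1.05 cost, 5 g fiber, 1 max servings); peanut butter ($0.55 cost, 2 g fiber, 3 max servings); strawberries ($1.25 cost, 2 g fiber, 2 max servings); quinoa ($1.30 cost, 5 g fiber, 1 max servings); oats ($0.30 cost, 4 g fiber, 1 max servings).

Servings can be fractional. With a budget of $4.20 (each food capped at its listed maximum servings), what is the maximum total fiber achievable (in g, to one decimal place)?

19.6 g

Fiber per dollar: oats 13.33, broccoli 4.762, quinoa 3.846, peanut butter 3.636, strawberries 1.6.
Take 1 serving of oats: spends $0.30, +4.0 g fiber (running total 4.0 g).
Take 1 serving of broccoli: spends $1.05, +5.0 g fiber (running total 9.0 g).
Take 1 serving of quinoa: spends $1.30, +5.0 g fiber (running total 14.0 g).
Take 2.818 servings of peanut butter: spends $1.55, +5.6 g fiber (running total 19.6 g).
Greedy by best ratio exhausts the cost allowance optimally: 19.6 g.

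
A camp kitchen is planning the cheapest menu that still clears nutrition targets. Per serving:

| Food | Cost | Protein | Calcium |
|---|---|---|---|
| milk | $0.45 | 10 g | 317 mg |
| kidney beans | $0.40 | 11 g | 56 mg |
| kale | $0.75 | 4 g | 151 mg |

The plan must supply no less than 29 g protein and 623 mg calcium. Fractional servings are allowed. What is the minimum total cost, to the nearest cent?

A basic optimal solution has at most two foods positive. Try each food alone and each pair with both targets met exactly.
milk only: max(29/10, 623/317) = 2.9 servings → $1.30.
kidney beans only: max(29/11, 623/56) = 11.12 servings → $4.45.
kale only: max(29/4, 623/151) = 7.25 servings → $5.44.
milk + kidney beans with both tight: 1.786 servings and 1.012 servings → $1.21.
milk + kale: the both-tight solution has a negative serving — not a feasible corner.
kidney beans + kale with both tight: 1.313 servings and 3.639 servings → $3.25.
Cheapest feasible corner: $1.21.

$1.21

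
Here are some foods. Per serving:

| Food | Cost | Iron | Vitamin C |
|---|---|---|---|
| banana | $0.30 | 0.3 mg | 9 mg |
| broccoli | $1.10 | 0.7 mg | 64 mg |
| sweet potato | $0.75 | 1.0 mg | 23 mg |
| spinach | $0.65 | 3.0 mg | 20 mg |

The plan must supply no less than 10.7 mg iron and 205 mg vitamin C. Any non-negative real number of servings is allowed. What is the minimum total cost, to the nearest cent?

An LP optimum is at a vertex; with two nutrient constraints at most two foods are used. Check each candidate.
banana only: max(10.7/0.3, 205/9) = 35.67 servings → $10.70.
broccoli only: max(10.7/0.7, 205/64) = 15.29 servings → $16.81.
sweet potato only: max(10.7/1.0, 205/23) = 10.7 servings → $8.03.
spinach only: max(10.7/3.0, 205/20) = 10.25 servings → $6.66.
banana + broccoli: the both-tight solution has a negative serving — not a feasible corner.
banana + sweet potato with both targets exact would need a negative amount; discard.
banana + spinach with both tight: 19.1 servings and 1.657 servings → $6.81.
broccoli + sweet potato: intersection lies outside the first quadrant.
broccoli + spinach with both tight: 2.253 servings and 3.041 servings → $4.45.
sweet potato + spinach with both tight: 8.184 servings and 0.8388 servings → $6.68.
So the least-cost plan costs $4.45.

$4.45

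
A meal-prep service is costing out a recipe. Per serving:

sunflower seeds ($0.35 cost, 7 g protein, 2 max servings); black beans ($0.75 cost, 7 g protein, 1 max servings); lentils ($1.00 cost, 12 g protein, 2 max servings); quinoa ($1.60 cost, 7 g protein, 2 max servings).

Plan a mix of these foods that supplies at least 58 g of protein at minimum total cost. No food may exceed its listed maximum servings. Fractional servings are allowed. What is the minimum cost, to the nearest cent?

$6.42

Cost per g of protein: sunflower seeds $0.0500, lentils $0.0833, black beans $0.1071, quinoa $0.2286.
Take 2 servings of sunflower seeds: +14.0 g protein for $0.70 (total $0.70, still need 44.0 g).
Take 2 servings of lentils: +24.0 g protein for $2.00 (total $2.70, still need 20.0 g).
Take 1 serving of black beans: +7.0 g protein for $0.75 (total $3.45, still need 13.0 g).
Take 1.857 servings of quinoa: +13.0 g protein for $2.97 (total $6.42, still need 0.0 g).
Filling from the cheapest source first is optimal under one linear minimum: $6.42.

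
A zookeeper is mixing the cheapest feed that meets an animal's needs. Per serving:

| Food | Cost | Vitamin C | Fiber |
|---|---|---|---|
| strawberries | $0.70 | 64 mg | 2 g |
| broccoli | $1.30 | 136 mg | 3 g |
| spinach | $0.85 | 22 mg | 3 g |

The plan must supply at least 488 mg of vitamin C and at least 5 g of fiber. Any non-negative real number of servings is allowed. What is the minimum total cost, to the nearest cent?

Two binding constraints pin down two serving amounts, so the optimal mix uses at most two foods. The candidates are each food alone (scaled to the tighter of vitamin C/fiber) and each pair with both constraints tight.
strawberries only: max(488/64, 5/2) = 7.625 servings → $5.34.
broccoli only: max(488/136, 5/3) = 3.588 servings → $4.66.
spinach only: max(488/22, 5/3) = 22.18 servings → $18.85.
strawberries + broccoli with both targets exact would need a negative amount; discard.
strawberries + spinach: intersection lies outside the first quadrant.
broccoli + spinach with both targets exact would need a negative amount; discard.
The minimum over all feasible corners is $4.66.

$4.66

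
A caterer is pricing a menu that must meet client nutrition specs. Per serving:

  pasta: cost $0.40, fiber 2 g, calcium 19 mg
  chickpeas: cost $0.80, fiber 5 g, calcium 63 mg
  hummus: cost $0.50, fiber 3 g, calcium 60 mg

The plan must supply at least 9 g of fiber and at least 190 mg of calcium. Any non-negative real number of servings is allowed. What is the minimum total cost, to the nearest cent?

$1.58

A basic optimal solution has at most two foods positive. Try each food alone and each pair with both targets met exactly.
pasta only: max(9/2, 190/19) = 10 servings → $4.00.
chickpeas only: max(9/5, 190/63) = 3.016 servings → $2.41.
hummus only: max(9/3, 190/60) = 3.167 servings → $1.58.
pasta + chickpeas: intersection lies outside the first quadrant.
pasta + hummus with both targets exact would need a negative amount; discard.
chickpeas + hummus: the both-tight solution has a negative serving — not a feasible corner.
So the least-cost plan costs $1.58.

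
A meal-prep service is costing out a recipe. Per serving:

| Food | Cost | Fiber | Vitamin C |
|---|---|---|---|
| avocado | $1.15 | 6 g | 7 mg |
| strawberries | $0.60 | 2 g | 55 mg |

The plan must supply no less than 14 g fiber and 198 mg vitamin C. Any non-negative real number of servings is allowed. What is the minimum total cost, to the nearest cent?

$3.43

Two binding constraints pin down two serving amounts, so the optimal mix uses at most two foods. The candidates are each food alone (scaled to the tighter of fiber/vitamin C) and each pair with both constraints tight.
avocado only: max(14/6, 198/7) = 28.29 servings → $32.53.
strawberries only: max(14/2, 198/55) = 7 servings → $4.20.
avocado + strawberries with both tight: 1.184 servings and 3.449 servings → $3.43.
The minimum over all feasible corners is $3.43.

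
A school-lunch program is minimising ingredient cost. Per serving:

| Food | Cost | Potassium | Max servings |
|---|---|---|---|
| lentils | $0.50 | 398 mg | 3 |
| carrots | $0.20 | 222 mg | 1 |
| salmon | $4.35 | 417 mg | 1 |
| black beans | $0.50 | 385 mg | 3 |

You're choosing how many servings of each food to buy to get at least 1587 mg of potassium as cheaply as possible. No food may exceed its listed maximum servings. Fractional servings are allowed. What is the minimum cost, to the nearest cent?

$1.92

Cost per mg of potassium: carrots $0.0009, lentils $0.0013, black beans $0.0013, salmon $0.0104.
Take 1 serving of carrots: +222.0 mg potassium for $0.20 (total $0.20, still need 1365.0 mg).
Take 3 servings of lentils: +1194.0 mg potassium for $1.50 (total $1.70, still need 171.0 mg).
Take 0.4442 servings of black beans: +171.0 mg potassium for $0.22 (total $1.92, still need 0.0 mg).
Greedy by cheapest-per-mg is optimal for a single linear constraint, so the minimum cost is $1.92.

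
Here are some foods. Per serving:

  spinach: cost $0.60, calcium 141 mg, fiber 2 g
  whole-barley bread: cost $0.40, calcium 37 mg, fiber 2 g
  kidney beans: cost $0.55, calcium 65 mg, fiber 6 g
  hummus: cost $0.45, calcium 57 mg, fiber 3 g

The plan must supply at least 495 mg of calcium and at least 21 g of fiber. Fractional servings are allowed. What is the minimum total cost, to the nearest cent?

$2.86

This is a tiny linear program; its minimum lies at a vertex of the feasible set. List the vertices and price them.
spinach only: max(495/141, 21/2) = 10.5 servings → $6.30.
whole-barley bread only: max(495/37, 21/2) = 13.38 servings → $5.35.
kidney beans only: max(495/65, 21/6) = 7.615 servings → $4.19.
hummus only: max(495/57, 21/3) = 8.684 servings → $3.91.
spinach + whole-barley bread with both tight: 1.024 servings and 9.476 servings → $4.40.
spinach + kidney beans with both tight: 2.242 servings and 2.753 servings → $2.86.
spinach + hummus with both tight: 0.932 servings and 6.379 servings → $3.43.
whole-barley bread + kidney beans: the both-tight solution has a negative serving — not a feasible corner.
whole-barley bread + hummus: intersection lies outside the first quadrant.
kidney beans + hummus with both targets exact would need a negative amount; discard.
The minimum over all feasible corners is $2.86.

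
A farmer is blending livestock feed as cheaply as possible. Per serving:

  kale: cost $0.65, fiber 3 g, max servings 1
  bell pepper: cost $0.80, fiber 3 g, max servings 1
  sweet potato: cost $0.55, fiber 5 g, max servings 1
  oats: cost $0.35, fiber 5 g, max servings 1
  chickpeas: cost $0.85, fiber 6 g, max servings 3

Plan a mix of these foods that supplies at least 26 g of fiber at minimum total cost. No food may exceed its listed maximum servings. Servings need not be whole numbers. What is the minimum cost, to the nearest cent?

Cost per g of fiber: oats $0.0700, sweet potato $0.1100, chickpeas $0.1417, kale $0.2167, bell pepper $0.2667.
Take 1 serving of oats: +5.0 g fiber for $0.35 (total $0.35, still need 21.0 g).
Take 1 serving of sweet potato: +5.0 g fiber for $0.55 (total $0.90, still need 16.0 g).
Take 2.667 servings of chickpeas: +16.0 g fiber for $2.27 (total $3.17, still need 0.0 g).
Filling from the cheapest source first is optimal under one linear minimum: $3.17.

$3.17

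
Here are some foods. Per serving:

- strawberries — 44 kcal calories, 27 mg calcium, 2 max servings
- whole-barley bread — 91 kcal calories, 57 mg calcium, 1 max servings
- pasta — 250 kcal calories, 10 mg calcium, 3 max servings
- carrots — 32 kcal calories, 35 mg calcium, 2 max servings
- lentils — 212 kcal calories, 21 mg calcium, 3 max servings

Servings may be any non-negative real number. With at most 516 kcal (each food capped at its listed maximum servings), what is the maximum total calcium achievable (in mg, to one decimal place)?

208.0 mg

Calcium per kcal: carrots 1.094, whole-barley bread 0.6264, strawberries 0.6136, lentils 0.09906, pasta 0.04.
Take 2 servings of carrots: uses 64 kcal, +70.0 mg calcium (running total 70.0 mg).
Take 1 serving of whole-barley bread: uses 91 kcal, +57.0 mg calcium (running total 127.0 mg).
Take 2 servings of strawberries: uses 88 kcal, +54.0 mg calcium (running total 181.0 mg).
Take 1.288 servings of lentils: uses 273 kcal, +27.0 mg calcium (running total 208.0 mg).
Greedy by best ratio exhausts the calories allowance optimally: 208.0 mg.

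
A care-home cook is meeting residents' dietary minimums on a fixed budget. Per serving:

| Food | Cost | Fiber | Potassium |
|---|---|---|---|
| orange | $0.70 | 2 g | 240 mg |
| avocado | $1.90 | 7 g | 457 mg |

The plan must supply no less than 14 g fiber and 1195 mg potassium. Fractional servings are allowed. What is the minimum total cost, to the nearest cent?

$4.20

For a min-cost LP with two ≥-constraints, a basic feasible solution has at most two positive variables.
orange only: max(14/2, 1195/240) = 7 servings → $4.90.
avocado only: max(14/7, 1195/457) = 2.615 servings → $4.97.
orange + avocado with both tight: 2.568 servings and 1.266 servings → $4.20.
The minimum over all feasible corners is $4.20.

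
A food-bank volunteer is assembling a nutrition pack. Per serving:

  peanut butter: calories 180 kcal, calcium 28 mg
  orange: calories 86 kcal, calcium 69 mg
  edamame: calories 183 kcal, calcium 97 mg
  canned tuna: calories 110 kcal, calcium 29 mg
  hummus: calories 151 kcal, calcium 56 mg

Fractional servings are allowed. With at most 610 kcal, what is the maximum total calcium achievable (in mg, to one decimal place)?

Calcium per kcal: orange 0.8023, edamame 0.5301, hummus 0.3709, canned tuna 0.2636, peanut butter 0.1556.
With no serving limits, spend the whole calories allowance on orange: 610 kcal / 86 kcal × 69 mg = 489.4 mg.

489.4 mg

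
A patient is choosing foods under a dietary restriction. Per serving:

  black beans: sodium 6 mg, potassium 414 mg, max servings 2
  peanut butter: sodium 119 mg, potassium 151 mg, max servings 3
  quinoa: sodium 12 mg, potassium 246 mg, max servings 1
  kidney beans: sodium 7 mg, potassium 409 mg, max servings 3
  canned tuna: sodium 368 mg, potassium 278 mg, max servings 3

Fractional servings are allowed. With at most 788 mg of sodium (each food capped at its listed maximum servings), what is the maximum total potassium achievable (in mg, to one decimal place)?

Potassium per mg sodium: black beans 69, kidney beans 58.43, quinoa 20.5, peanut butter 1.269, canned tuna 0.7554.
Take 2 servings of black beans: uses 12 mg sodium, +828.0 mg potassium (running total 828.0 mg).
Take 3 servings of kidney beans: uses 21 mg sodium, +1227.0 mg potassium (running total 2055.0 mg).
Take 1 serving of quinoa: uses 12 mg sodium, +246.0 mg potassium (running total 2301.0 mg).
Take 3 servings of peanut butter: uses 357 mg sodium, +453.0 mg potassium (running total 2754.0 mg).
Take 1.049 servings of canned tuna: uses 386 mg sodium, +291.6 mg potassium (running total 3045.6 mg).
Greedy by best ratio exhausts the sodium allowance optimally: 3045.6 mg.

3045.6 mg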